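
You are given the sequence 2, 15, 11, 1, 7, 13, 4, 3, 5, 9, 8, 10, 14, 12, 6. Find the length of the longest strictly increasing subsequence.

6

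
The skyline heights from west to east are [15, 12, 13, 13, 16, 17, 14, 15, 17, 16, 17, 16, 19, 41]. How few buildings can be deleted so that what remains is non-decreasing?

5

Fewest deletions = n − (longest non-decreasing subsequence).
i:      1  2  3  4  5  6  7  8  9 10 11 12 13 14
a[i]:  15 12 13 13 16 17 14 15 17 16 17 16 19 41
dp:     1  1  2  3  4  5  4  5  6  6  7  7  8  9
max dp = 9, so deletions = 14 − 9 = 5.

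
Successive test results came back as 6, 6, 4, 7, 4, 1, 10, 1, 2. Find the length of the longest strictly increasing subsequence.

3

Let dp[i] be the length of the longest such subsequence ending at index i:
i:      1  2  3  4  5  6  7  8  9
a[i]:   6  6  4  7  4  1 10  1  2
dp:     1  1  1  2  1  1  3  1  2
Maximum dp value is 3.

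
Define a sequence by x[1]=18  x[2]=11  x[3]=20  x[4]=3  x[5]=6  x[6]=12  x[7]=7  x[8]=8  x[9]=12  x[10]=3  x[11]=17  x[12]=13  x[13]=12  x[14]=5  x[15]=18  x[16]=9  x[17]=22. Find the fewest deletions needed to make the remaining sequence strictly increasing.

Fewest deletions = n − (longest strictly increasing subsequence).
i:      1  2  3  4  5  6  7  8  9 10 11 12 13 14 15 16 17
x[i]:  18 11 20  3  6 12  7  8 12  3 17 13 12  5 18  9 22
dp:     1  1  2  1  2  3  3  4  5  1  6  6  5  2  7  5  8
max dp = 8, so deletions = 17 − 8 = 9.

9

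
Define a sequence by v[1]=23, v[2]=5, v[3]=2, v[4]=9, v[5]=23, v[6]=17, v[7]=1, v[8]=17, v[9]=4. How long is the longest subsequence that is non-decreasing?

4

Let dp[i] be the length of the longest such subsequence ending at index i:
i:      1  2  3  4  5  6  7  8  9
v[i]:  23  5  2  9 23 17  1 17  4
dp:     1  1  1  2  3  3  1  4  2
Maximum dp value is 4.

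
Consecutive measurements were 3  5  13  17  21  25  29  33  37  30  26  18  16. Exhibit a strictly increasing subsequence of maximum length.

Patience tails give the LIS length; then backtrack through the dp parents:
3 → extends → [3]
5 → extends → [3, 5]
13 → extends → [3, 5, 13]
17 → extends → [3, 5, 13, 17]
21 → extends → [3, 5, 13, 17, 21]
25 → extends → [3, 5, 13, 17, 21, 25]
29 → extends → [3, 5, 13, 17, 21, 25, 29]
33 → extends → [3, 5, 13, 17, 21, 25, 29, 33]
37 → extends → [3, 5, 13, 17, 21, 25, 29, 33, 37]
30 → replaces 33 → [3, 5, 13, 17, 21, 25, 29, 30, 37]
26 → replaces 29 → [3, 5, 13, 17, 21, 25, 26, 30, 37]
18 → replaces 21 → [3, 5, 13, 17, 18, 25, 26, 30, 37]
16 → replaces 17 → [3, 5, 13, 16, 18, 25, 26, 30, 37]
Length 9; one witness is 3, 5, 13, 17, 21, 25, 29, 33, 37.

3, 5, 13, 17, 21, 25, 29, 33, 37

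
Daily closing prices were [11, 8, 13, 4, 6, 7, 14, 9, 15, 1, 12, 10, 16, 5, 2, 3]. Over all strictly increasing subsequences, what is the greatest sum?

69

Let S[i] be the best sum of a strictly increasing subsequence ending at i:
i:      1  2  3  4  5  6  7  8  9 10 11 12 13 14 15 16
a[i]:  11  8 13  4  6  7 14  9 15  1 12 10 16  5  2  3
S:     11  8 24  4 10 17 38 26 53  1 38 36 69  9  3  6
Maximum is 69 (e.g. 11 + 13 + 14 + 15 + 16).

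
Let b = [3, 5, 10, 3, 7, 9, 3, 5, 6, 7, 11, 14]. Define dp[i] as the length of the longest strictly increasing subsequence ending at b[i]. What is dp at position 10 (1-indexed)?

dp[i] = 1 + max{dp[j] : j<i, b[j]<b[i]} (or 1 if no such j):
i:      1  2  3  4  5  6  7  8  9 10 11 12
b[i]:   3  5 10  3  7  9  3  5  6  7 11 14
dp:     1  2  3  1  3  4  1  2  3  4  5  6
At index 10 the value is 4.

4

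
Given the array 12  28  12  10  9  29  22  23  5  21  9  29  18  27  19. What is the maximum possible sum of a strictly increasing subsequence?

Let S[i] be the best sum of a strictly increasing subsequence ending at i:
i:      1  2  3  4  5  6  7  8  9 10 11 12 13 14 15
a[i]:  12 28 12 10  9 29 22 23  5 21  9 29 18 27 19
S:     12 40 12 10  9 69 34 57  5 33 14 86 32 84 51
Maximum is 86 (e.g. 12 + 22 + 23 + 29).

86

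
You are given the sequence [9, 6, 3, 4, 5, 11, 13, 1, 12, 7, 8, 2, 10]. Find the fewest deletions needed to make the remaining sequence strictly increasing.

Fewest deletions = n − (longest strictly increasing subsequence).
Patience tails:
9 → extends → [9]
6 → replaces 9 → [6]
3 → replaces 6 → [3]
4 → extends → [3, 4]
5 → extends → [3, 4, 5]
11 → extends → [3, 4, 5, 11]
13 → extends → [3, 4, 5, 11, 13]
1 → replaces 3 → [1, 4, 5, 11, 13]
12 → replaces 13 → [1, 4, 5, 11, 12]
7 → replaces 11 → [1, 4, 5, 7, 12]
8 → replaces 12 → [1, 4, 5, 7, 8]
2 → replaces 4 → [1, 2, 5, 7, 8]
10 → extends → [1, 2, 5, 7, 8, 10]
Longest strictly increasing subsequence has length 6, so deletions = 13 − 6 = 7.

7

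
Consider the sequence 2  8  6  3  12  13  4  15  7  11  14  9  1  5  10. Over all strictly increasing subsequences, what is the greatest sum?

Let S[i] be the best sum of a strictly increasing subsequence ending at i:
i:      1  2  3  4  5  6  7  8  9 10 11 12 13 14 15
a[i]:   2  8  6  3 12 13  4 15  7 11 14  9  1  5 10
S:      2 10  8  5 22 35  9 50 16 27 49 25  1 14 35
Maximum is 50 (e.g. 2 + 8 + 12 + 13 + 15).

50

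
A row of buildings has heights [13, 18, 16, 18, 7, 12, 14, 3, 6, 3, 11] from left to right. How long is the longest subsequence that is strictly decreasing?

5

Negate each value so 'decreasing' becomes 'increasing', then run patience tails on the negated sequence:
-13 → extends → [-13]
-18 → replaces -13 → [-18]
-16 → extends → [-18, -16]
-18 → already a tail → [-18, -16]
-7 → extends → [-18, -16, -7]
-12 → replaces -7 → [-18, -16, -12]
-14 → replaces -12 → [-18, -16, -14]
-3 → extends → [-18, -16, -14, -3]
-6 → replaces -3 → [-18, -16, -14, -6]
-3 → extends → [-18, -16, -14, -6, -3]
-11 → replaces -6 → [-18, -16, -14, -11, -3]
Five tails, so the longest strictly decreasing subsequence of the original has length 5.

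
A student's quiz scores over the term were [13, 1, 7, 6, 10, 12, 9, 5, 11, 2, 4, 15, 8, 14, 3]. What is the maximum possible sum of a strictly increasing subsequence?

45

Let S[i] be the best sum of a strictly increasing subsequence ending at i:
i:      1  2  3  4  5  6  7  8  9 10 11 12 13 14 15
a[i]:  13  1  7  6 10 12  9  5 11  2  4 15  8 14  3
S:     13  1  8  7 18 30 17  6 29  3  7 45 16 44  6
Maximum is 45 (e.g. 1 + 7 + 10 + 12 + 15).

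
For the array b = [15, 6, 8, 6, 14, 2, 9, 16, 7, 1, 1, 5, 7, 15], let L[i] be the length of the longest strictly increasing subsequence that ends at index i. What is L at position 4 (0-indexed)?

dp[i] = 1 + max{dp[j] : j<i, b[j]<b[i]} (or 1 if no such j):
i:      0  1  2  3  4  5  6  7  8  9 10 11 12 13
b[i]:  15  6  8  6 14  2  9 16  7  1  1  5  7 15
dp:     1  1  2  1  3  1  3  4  2  1  1  2  3  4
At index 4 the value is 3.

3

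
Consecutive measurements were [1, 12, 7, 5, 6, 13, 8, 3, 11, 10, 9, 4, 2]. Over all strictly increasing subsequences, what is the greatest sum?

31

Let S[i] be the best sum of a strictly increasing subsequence ending at i:
i:      1  2  3  4  5  6  7  8  9 10 11 12 13
a[i]:   1 12  7  5  6 13  8  3 11 10  9  4  2
S:      1 13  8  6 12 26 20  4 31 30 29  8  3
Maximum is 31 (e.g. 1 + 5 + 6 + 8 + 11).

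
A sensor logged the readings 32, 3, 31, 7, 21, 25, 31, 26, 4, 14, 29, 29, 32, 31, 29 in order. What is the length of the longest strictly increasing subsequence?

7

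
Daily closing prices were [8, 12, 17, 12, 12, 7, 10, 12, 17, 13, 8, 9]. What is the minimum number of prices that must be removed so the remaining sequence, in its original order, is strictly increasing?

8

Fewest deletions = n − (longest strictly increasing subsequence).
Patience tails:
8 → extends → [8]
12 → extends → [8, 12]
17 → extends → [8, 12, 17]
12 → already a tail → [8, 12, 17]
12 → already a tail → [8, 12, 17]
7 → replaces 8 → [7, 12, 17]
10 → replaces 12 → [7, 10, 17]
12 → replaces 17 → [7, 10, 12]
17 → extends → [7, 10, 12, 17]
13 → replaces 17 → [7, 10, 12, 13]
8 → replaces 10 → [7, 8, 12, 13]
9 → replaces 12 → [7, 8, 9, 13]
Longest strictly increasing subsequence has length 4, so deletions = 12 − 4 = 8.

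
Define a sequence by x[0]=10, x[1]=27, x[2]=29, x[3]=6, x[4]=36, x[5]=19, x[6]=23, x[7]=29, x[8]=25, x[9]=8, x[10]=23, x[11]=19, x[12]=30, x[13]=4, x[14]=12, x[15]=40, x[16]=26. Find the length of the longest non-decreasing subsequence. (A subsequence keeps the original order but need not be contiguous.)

Track the smallest tail for each achievable length (allowing ties):
10 → extends → [10]
27 → extends → [10, 27]
29 → extends → [10, 27, 29]
6 → replaces 10 → [6, 27, 29]
36 → extends → [6, 27, 29, 36]
19 → replaces 27 → [6, 19, 29, 36]
23 → replaces 29 → [6, 19, 23, 36]
29 → replaces 36 → [6, 19, 23, 29]
25 → replaces 29 → [6, 19, 23, 25]
8 → replaces 19 → [6, 8, 23, 25]
23 → replaces 25 → [6, 8, 23, 23]
19 → replaces 23 → [6, 8, 19, 23]
30 → extends → [6, 8, 19, 23, 30]
4 → replaces 6 → [4, 8, 19, 23, 30]
12 → replaces 19 → [4, 8, 12, 23, 30]
40 → extends → [4, 8, 12, 23, 30, 40]
26 → replaces 30 → [4, 8, 12, 23, 26, 40]
Six tails, so the longest non-decreasing subsequence has length 6 (e.g. 10, 27, 29, 29, 30, 40).

6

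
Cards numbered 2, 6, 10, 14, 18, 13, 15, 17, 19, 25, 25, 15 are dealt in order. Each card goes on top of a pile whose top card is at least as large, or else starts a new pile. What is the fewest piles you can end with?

8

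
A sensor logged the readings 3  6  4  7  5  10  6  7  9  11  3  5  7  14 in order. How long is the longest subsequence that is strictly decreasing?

3

Negate each value so 'decreasing' becomes 'increasing', then run patience tails on the negated sequence:
-3 → extends → [-3]
-6 → replaces -3 → [-6]
-4 → extends → [-6, -4]
-7 → replaces -6 → [-7, -4]
-5 → replaces -4 → [-7, -5]
-10 → replaces -7 → [-10, -5]
-6 → replaces -5 → [-10, -6]
-7 → replaces -6 → [-10, -7]
-9 → replaces -7 → [-10, -9]
-11 → replaces -10 → [-11, -9]
-3 → extends → [-11, -9, -3]
-5 → replaces -3 → [-11, -9, -5]
-7 → replaces -5 → [-11, -9, -7]
-14 → replaces -11 → [-14, -9, -7]
Three tails, so the longest strictly decreasing subsequence of the original has length 3.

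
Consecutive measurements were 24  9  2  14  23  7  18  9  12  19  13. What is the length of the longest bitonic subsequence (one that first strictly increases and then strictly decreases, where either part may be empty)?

inc[i] = longest strictly increasing subsequence ending at i; dec[i] = longest strictly decreasing subsequence starting at i:
i:      1  2  3  4  5  6  7  8  9 10 11
a[i]:  24  9  2 14 23  7 18  9 12 19 13
inc:    1  1  1  2  3  2  3  3  4  5  5
dec:    4  2  1  2  3  1  2  1  1  2  1
Best peak at i=10 (value 19): inc=5, dec=2, length 5+2−1 = 6.

6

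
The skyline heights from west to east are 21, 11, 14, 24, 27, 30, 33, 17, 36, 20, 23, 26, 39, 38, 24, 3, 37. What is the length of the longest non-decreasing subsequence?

Track the smallest tail for each achievable length (allowing ties):
21 → extends → [21]
11 → replaces 21 → [11]
14 → extends → [11, 14]
24 → extends → [11, 14, 24]
27 → extends → [11, 14, 24, 27]
30 → extends → [11, 14, 24, 27, 30]
33 → extends → [11, 14, 24, 27, 30, 33]
17 → replaces 24 → [11, 14, 17, 27, 30, 33]
36 → extends → [11, 14, 17, 27, 30, 33, 36]
20 → replaces 27 → [11, 14, 17, 20, 30, 33, 36]
23 → replaces 30 → [11, 14, 17, 20, 23, 33, 36]
26 → replaces 33 → [11, 14, 17, 20, 23, 26, 36]
39 → extends → [11, 14, 17, 20, 23, 26, 36, 39]
38 → replaces 39 → [11, 14, 17, 20, 23, 26, 36, 38]
24 → replaces 26 → [11, 14, 17, 20, 23, 24, 36, 38]
3 → replaces 11 → [3, 14, 17, 20, 23, 24, 36, 38]
37 → replaces 38 → [3, 14, 17, 20, 23, 24, 36, 37]
Eight tails, so the longest non-decreasing subsequence has length 8 (e.g. 11, 14, 24, 27, 30, 33, 36, 39).

8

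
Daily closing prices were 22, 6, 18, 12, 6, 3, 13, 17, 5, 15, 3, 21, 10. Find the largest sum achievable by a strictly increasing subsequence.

Let S[i] be the best sum of a strictly increasing subsequence ending at i:
i:      1  2  3  4  5  6  7  8  9 10 11 12 13
a[i]:  22  6 18 12  6  3 13 17  5 15  3 21 10
S:     22  6 24 18  6  3 31 48  8 46  3 69 18
Maximum is 69 (e.g. 6 + 12 + 13 + 17 + 21).

69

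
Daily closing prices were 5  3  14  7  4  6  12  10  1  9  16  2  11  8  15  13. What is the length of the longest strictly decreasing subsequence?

5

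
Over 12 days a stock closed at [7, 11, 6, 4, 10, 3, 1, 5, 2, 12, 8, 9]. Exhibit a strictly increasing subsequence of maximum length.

Patience tails give the LIS length; then backtrack through the dp parents:
7 → extends → [7]
11 → extends → [7, 11]
6 → replaces 7 → [6, 11]
4 → replaces 6 → [4, 11]
10 → replaces 11 → [4, 10]
3 → replaces 4 → [3, 10]
1 → replaces 3 → [1, 10]
5 → replaces 10 → [1, 5]
2 → replaces 5 → [1, 2]
12 → extends → [1, 2, 12]
8 → replaces 12 → [1, 2, 8]
9 → extends → [1, 2, 8, 9]
Length 4; one witness is 4, 5, 8, 9.

4, 5, 8, 9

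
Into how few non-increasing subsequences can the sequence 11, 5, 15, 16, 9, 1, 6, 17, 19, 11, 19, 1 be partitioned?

5

Place each on the leftmost legal pile:
11 → new pile 1 (tops now [11])
5 → pile 1 (tops now [5])
15 → new pile 2 (tops now [5, 15])
16 → new pile 3 (tops now [5, 15, 16])
9 → pile 2 (tops now [5, 9, 16])
1 → pile 1 (tops now [1, 9, 16])
6 → pile 2 (tops now [1, 6, 16])
17 → new pile 4 (tops now [1, 6, 16, 17])
19 → new pile 5 (tops now [1, 6, 16, 17, 19])
11 → pile 3 (tops now [1, 6, 11, 17, 19])
19 → pile 5 (tops now [1, 6, 11, 17, 19])
1 → pile 1 (tops now [1, 6, 11, 17, 19])
Five piles.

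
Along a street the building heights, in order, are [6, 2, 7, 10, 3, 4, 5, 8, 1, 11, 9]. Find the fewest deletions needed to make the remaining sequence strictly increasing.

Fewest deletions = n − (longest strictly increasing subsequence).
Patience tails:
6 → extends → [6]
2 → replaces 6 → [2]
7 → extends → [2, 7]
10 → extends → [2, 7, 10]
3 → replaces 7 → [2, 3, 10]
4 → replaces 10 → [2, 3, 4]
5 → extends → [2, 3, 4, 5]
8 → extends → [2, 3, 4, 5, 8]
1 → replaces 2 → [1, 3, 4, 5, 8]
11 → extends → [1, 3, 4, 5, 8, 11]
9 → replaces 11 → [1, 3, 4, 5, 8, 9]
Longest strictly increasing subsequence has length 6, so deletions = 11 − 6 = 5.

5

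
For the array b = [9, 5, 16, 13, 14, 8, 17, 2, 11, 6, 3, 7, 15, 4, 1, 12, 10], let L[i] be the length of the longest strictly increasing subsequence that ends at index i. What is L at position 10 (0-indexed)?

2

dp[i] = 1 + max{dp[j] : j<i, b[j]<b[i]} (or 1 if no such j):
i:      0  1  2  3  4  5  6  7  8  9 10 11 12 13 14 15 16
b[i]:   9  5 16 13 14  8 17  2 11  6  3  7 15  4  1 12 10
dp:     1  1  2  2  3  2  4  1  3  2  2  3  4  3  1  4  4
At index 10 the value is 2.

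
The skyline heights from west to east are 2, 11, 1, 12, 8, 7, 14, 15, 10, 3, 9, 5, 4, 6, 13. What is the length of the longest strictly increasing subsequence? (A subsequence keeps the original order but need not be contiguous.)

Track the smallest tail for each achievable length (strict):
2 → extends → [2]
11 → extends → [2, 11]
1 → replaces 2 → [1, 11]
12 → extends → [1, 11, 12]
8 → replaces 11 → [1, 8, 12]
7 → replaces 8 → [1, 7, 12]
14 → extends → [1, 7, 12, 14]
15 → extends → [1, 7, 12, 14, 15]
10 → replaces 12 → [1, 7, 10, 14, 15]
3 → replaces 7 → [1, 3, 10, 14, 15]
9 → replaces 10 → [1, 3, 9, 14, 15]
5 → replaces 9 → [1, 3, 5, 14, 15]
4 → replaces 5 → [1, 3, 4, 14, 15]
6 → replaces 14 → [1, 3, 4, 6, 15]
13 → replaces 15 → [1, 3, 4, 6, 13]
Five tails, so the longest strictly increasing subsequence has length 5 (e.g. 2, 11, 12, 14, 15).

5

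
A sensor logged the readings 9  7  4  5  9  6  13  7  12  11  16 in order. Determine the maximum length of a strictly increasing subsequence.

6

Let dp[i] be the length of the longest such subsequence ending at index i:
i:      1  2  3  4  5  6  7  8  9 10 11
a[i]:   9  7  4  5  9  6 13  7 12 11 16
dp:     1  1  1  2  3  3  4  4  5  5  6
Maximum dp value is 6.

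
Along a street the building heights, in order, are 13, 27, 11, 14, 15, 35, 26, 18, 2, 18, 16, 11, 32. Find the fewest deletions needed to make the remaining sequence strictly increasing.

8

Fewest deletions = n − (longest strictly increasing subsequence).
Patience tails:
13 → extends → [13]
27 → extends → [13, 27]
11 → replaces 13 → [11, 27]
14 → replaces 27 → [11, 14]
15 → extends → [11, 14, 15]
35 → extends → [11, 14, 15, 35]
26 → replaces 35 → [11, 14, 15, 26]
18 → replaces 26 → [11, 14, 15, 18]
2 → replaces 11 → [2, 14, 15, 18]
18 → already a tail → [2, 14, 15, 18]
16 → replaces 18 → [2, 14, 15, 16]
11 → replaces 14 → [2, 11, 15, 16]
32 → extends → [2, 11, 15, 16, 32]
Longest strictly increasing subsequence has length 5, so deletions = 13 − 5 = 8.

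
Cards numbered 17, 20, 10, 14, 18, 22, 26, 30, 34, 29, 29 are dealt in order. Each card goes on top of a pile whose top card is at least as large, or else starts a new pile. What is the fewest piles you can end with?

The minimum number of non-increasing subsequences covering a sequence equals the length of its longest strictly increasing subsequence.
LIS length is 7 (e.g. 10, 14, 18, 22, 26, 30, 34), so 7 piles are needed.

7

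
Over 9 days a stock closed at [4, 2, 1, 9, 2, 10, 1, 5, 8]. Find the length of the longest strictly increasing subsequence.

Track the smallest tail for each achievable length (strict):
4 → extends → [4]
2 → replaces 4 → [2]
1 → replaces 2 → [1]
9 → extends → [1, 9]
2 → replaces 9 → [1, 2]
10 → extends → [1, 2, 10]
1 → already a tail → [1, 2, 10]
5 → replaces 10 → [1, 2, 5]
8 → extends → [1, 2, 5, 8]
Four tails, so the longest strictly increasing subsequence has length 4 (e.g. 1, 2, 5, 8).

4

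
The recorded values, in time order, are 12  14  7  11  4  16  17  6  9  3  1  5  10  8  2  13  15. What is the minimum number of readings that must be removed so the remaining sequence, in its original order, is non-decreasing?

11

Fewest deletions = n − (longest non-decreasing subsequence).
i:      1  2  3  4  5  6  7  8  9 10 11 12 13 14 15 16 17
a[i]:  12 14  7 11  4 16 17  6  9  3  1  5 10  8  2 13 15
dp:     1  2  1  2  1  3  4  2  3  1  1  2  4  3  2  5  6
max dp = 6, so deletions = 17 − 6 = 11.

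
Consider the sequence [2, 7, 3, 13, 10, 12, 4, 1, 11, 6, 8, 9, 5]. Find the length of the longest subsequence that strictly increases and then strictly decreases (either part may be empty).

7

inc[i] = longest strictly increasing subsequence ending at i; dec[i] = longest strictly decreasing subsequence starting at i:
i:      1  2  3  4  5  6  7  8  9 10 11 12 13
a[i]:   2  7  3 13 10 12  4  1 11  6  8  9  5
inc:    1  2  2  3  3  4  3  1  4  4  5  6  4
dec:    2  3  2  5  3  4  2  1  3  2  2  2  1
Best peak at i=4 (value 13): inc=3, dec=5, length 3+5−1 = 7.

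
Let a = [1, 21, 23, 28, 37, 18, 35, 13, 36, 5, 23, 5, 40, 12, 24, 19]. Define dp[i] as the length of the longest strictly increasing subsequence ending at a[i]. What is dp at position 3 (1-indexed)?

3

dp[i] = 1 + max{dp[j] : j<i, a[j]<a[i]} (or 1 if no such j):
i:      1  2  3  4  5  6  7  8  9 10 11 12 13 14 15 16
a[i]:   1 21 23 28 37 18 35 13 36  5 23  5 40 12 24 19
dp:     1  2  3  4  5  2  5  2  6  2  3  2  7  3  4  4
At index 3 the value is 3.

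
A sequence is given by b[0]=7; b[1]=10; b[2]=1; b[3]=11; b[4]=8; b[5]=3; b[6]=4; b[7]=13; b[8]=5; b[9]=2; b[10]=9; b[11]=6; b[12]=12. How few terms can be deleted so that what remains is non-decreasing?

Fewest deletions = n − (longest non-decreasing subsequence).
i:      0  1  2  3  4  5  6  7  8  9 10 11 12
b[i]:   7 10  1 11  8  3  4 13  5  2  9  6 12
dp:     1  2  1  3  2  2  3  4  4  2  5  5  6
max dp = 6, so deletions = 13 − 6 = 7.

7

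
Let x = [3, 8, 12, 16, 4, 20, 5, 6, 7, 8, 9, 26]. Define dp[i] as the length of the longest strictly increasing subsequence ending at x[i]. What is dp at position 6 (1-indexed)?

dp[i] = 1 + max{dp[j] : j<i, x[j]<x[i]} (or 1 if no such j):
i:      1  2  3  4  5  6  7  8  9 10 11 12
x[i]:   3  8 12 16  4 20  5  6  7  8  9 26
dp:     1  2  3  4  2  5  3  4  5  6  7  8
At index 6 the value is 5.

5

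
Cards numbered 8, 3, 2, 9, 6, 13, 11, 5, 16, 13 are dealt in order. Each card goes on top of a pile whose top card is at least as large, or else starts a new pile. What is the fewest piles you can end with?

4

Place each on the leftmost legal pile:
8 → new pile 1 (tops now [8])
3 → pile 1 (tops now [3])
2 → pile 1 (tops now [2])
9 → new pile 2 (tops now [2, 9])
6 → pile 2 (tops now [2, 6])
13 → new pile 3 (tops now [2, 6, 13])
11 → pile 3 (tops now [2, 6, 11])
5 → pile 2 (tops now [2, 5, 11])
16 → new pile 4 (tops now [2, 5, 11, 16])
13 → pile 4 (tops now [2, 5, 11, 13])
Four piles.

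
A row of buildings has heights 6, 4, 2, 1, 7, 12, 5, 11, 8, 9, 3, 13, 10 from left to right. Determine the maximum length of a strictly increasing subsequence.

5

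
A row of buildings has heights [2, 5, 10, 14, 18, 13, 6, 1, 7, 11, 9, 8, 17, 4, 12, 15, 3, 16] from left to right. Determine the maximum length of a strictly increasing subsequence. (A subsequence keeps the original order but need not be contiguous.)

8

Track the smallest tail for each achievable length (strict):
2 → extends → [2]
5 → extends → [2, 5]
10 → extends → [2, 5, 10]
14 → extends → [2, 5, 10, 14]
18 → extends → [2, 5, 10, 14, 18]
13 → replaces 14 → [2, 5, 10, 13, 18]
6 → replaces 10 → [2, 5, 6, 13, 18]
1 → replaces 2 → [1, 5, 6, 13, 18]
7 → replaces 13 → [1, 5, 6, 7, 18]
11 → replaces 18 → [1, 5, 6, 7, 11]
9 → replaces 11 → [1, 5, 6, 7, 9]
8 → replaces 9 → [1, 5, 6, 7, 8]
17 → extends → [1, 5, 6, 7, 8, 17]
4 → replaces 5 → [1, 4, 6, 7, 8, 17]
12 → replaces 17 → [1, 4, 6, 7, 8, 12]
15 → extends → [1, 4, 6, 7, 8, 12, 15]
3 → replaces 4 → [1, 3, 6, 7, 8, 12, 15]
16 → extends → [1, 3, 6, 7, 8, 12, 15, 16]
Eight tails, so the longest strictly increasing subsequence has length 8 (e.g. 2, 5, 6, 7, 11, 12, 15, 16).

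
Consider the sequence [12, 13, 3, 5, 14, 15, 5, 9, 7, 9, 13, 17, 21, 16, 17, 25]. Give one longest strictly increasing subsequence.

3, 5, 7, 9, 13, 17, 21, 25

Patience tails give the LIS length; then backtrack through the dp parents:
12 → extends → [12]
13 → extends → [12, 13]
3 → replaces 12 → [3, 13]
5 → replaces 13 → [3, 5]
14 → extends → [3, 5, 14]
15 → extends → [3, 5, 14, 15]
5 → already a tail → [3, 5, 14, 15]
9 → replaces 14 → [3, 5, 9, 15]
7 → replaces 9 → [3, 5, 7, 15]
9 → replaces 15 → [3, 5, 7, 9]
13 → extends → [3, 5, 7, 9, 13]
17 → extends → [3, 5, 7, 9, 13, 17]
21 → extends → [3, 5, 7, 9, 13, 17, 21]
16 → replaces 17 → [3, 5, 7, 9, 13, 16, 21]
17 → replaces 21 → [3, 5, 7, 9, 13, 16, 17]
25 → extends → [3, 5, 7, 9, 13, 16, 17, 25]
Length 8; one witness is 3, 5, 7, 9, 13, 17, 21, 25.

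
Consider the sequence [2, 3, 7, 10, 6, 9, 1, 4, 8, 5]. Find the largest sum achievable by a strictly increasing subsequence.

22

Let S[i] be the best sum of a strictly increasing subsequence ending at i:
i:      1  2  3  4  5  6  7  8  9 10
a[i]:   2  3  7 10  6  9  1  4  8  5
S:      2  5 12 22 11 21  1  9 20 14
Maximum is 22 (e.g. 2 + 3 + 7 + 10).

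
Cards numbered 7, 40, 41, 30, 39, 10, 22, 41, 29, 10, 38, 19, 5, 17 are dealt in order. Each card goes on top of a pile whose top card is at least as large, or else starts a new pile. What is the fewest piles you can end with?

Place each on the leftmost legal pile:
7 → new pile 1 (tops now [7])
40 → new pile 2 (tops now [7, 40])
41 → new pile 3 (tops now [7, 40, 41])
30 → pile 2 (tops now [7, 30, 41])
39 → pile 3 (tops now [7, 30, 39])
10 → pile 2 (tops now [7, 10, 39])
22 → pile 3 (tops now [7, 10, 22])
41 → new pile 4 (tops now [7, 10, 22, 41])
29 → pile 4 (tops now [7, 10, 22, 29])
10 → pile 2 (tops now [7, 10, 22, 29])
38 → new pile 5 (tops now [7, 10, 22, 29, 38])
19 → pile 3 (tops now [7, 10, 19, 29, 38])
5 → pile 1 (tops now [5, 10, 19, 29, 38])
17 → pile 3 (tops now [5, 10, 17, 29, 38])
Five piles.

5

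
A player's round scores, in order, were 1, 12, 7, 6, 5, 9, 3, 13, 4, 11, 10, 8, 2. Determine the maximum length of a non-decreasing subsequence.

4

Let dp[i] be the length of the longest such subsequence ending at index i:
i:      1  2  3  4  5  6  7  8  9 10 11 12 13
a[i]:   1 12  7  6  5  9  3 13  4 11 10  8  2
dp:     1  2  2  2  2  3  2  4  3  4  4  4  2
Maximum dp value is 4.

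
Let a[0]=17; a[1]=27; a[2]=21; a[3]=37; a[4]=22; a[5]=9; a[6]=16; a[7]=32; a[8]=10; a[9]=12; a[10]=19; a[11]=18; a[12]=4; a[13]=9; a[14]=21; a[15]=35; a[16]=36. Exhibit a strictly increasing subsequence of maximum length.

9, 10, 12, 19, 21, 35, 36

Patience tails give the LIS length; then backtrack through the dp parents:
17 → extends → [17]
27 → extends → [17, 27]
21 → replaces 27 → [17, 21]
37 → extends → [17, 21, 37]
22 → replaces 37 → [17, 21, 22]
9 → replaces 17 → [9, 21, 22]
16 → replaces 21 → [9, 16, 22]
32 → extends → [9, 16, 22, 32]
10 → replaces 16 → [9, 10, 22, 32]
12 → replaces 22 → [9, 10, 12, 32]
19 → replaces 32 → [9, 10, 12, 19]
18 → replaces 19 → [9, 10, 12, 18]
4 → replaces 9 → [4, 10, 12, 18]
9 → replaces 10 → [4, 9, 12, 18]
21 → extends → [4, 9, 12, 18, 21]
35 → extends → [4, 9, 12, 18, 21, 35]
36 → extends → [4, 9, 12, 18, 21, 35, 36]
Length 7; one witness is 9, 10, 12, 19, 21, 35, 36.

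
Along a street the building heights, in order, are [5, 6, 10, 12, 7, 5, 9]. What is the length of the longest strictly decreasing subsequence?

3

Negate each value so 'decreasing' becomes 'increasing', then run patience tails on the negated sequence:
-5 → extends → [-5]
-6 → replaces -5 → [-6]
-10 → replaces -6 → [-10]
-12 → replaces -10 → [-12]
-7 → extends → [-12, -7]
-5 → extends → [-12, -7, -5]
-9 → replaces -7 → [-12, -9, -5]
Three tails, so the longest strictly decreasing subsequence of the original has length 3.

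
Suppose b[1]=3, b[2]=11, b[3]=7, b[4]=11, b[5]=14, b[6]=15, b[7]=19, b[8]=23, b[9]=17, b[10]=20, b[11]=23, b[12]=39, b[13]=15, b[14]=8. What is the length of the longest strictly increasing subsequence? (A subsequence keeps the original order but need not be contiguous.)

Track the smallest tail for each achievable length (strict):
3 → extends → [3]
11 → extends → [3, 11]
7 → replaces 11 → [3, 7]
11 → extends → [3, 7, 11]
14 → extends → [3, 7, 11, 14]
15 → extends → [3, 7, 11, 14, 15]
19 → extends → [3, 7, 11, 14, 15, 19]
23 → extends → [3, 7, 11, 14, 15, 19, 23]
17 → replaces 19 → [3, 7, 11, 14, 15, 17, 23]
20 → replaces 23 → [3, 7, 11, 14, 15, 17, 20]
23 → extends → [3, 7, 11, 14, 15, 17, 20, 23]
39 → extends → [3, 7, 11, 14, 15, 17, 20, 23, 39]
15 → already a tail → [3, 7, 11, 14, 15, 17, 20, 23, 39]
8 → replaces 11 → [3, 7, 8, 14, 15, 17, 20, 23, 39]
Nine tails, so the longest strictly increasing subsequence has length 9 (e.g. 3, 7, 11, 14, 15, 19, 20, 23, 39).

9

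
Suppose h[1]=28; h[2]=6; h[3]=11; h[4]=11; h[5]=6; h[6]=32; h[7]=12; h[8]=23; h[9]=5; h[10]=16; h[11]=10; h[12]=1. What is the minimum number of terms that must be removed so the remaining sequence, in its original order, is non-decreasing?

Fewest deletions = n − (longest non-decreasing subsequence).
Patience tails:
28 → extends → [28]
6 → replaces 28 → [6]
11 → extends → [6, 11]
11 → extends → [6, 11, 11]
6 → replaces 11 → [6, 6, 11]
32 → extends → [6, 6, 11, 32]
12 → replaces 32 → [6, 6, 11, 12]
23 → extends → [6, 6, 11, 12, 23]
5 → replaces 6 → [5, 6, 11, 12, 23]
16 → replaces 23 → [5, 6, 11, 12, 16]
10 → replaces 11 → [5, 6, 10, 12, 16]
1 → replaces 5 → [1, 6, 10, 12, 16]
Longest non-decreasing subsequence has length 5, so deletions = 12 − 5 = 7.

7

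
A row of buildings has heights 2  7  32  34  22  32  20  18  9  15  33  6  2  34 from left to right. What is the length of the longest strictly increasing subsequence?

6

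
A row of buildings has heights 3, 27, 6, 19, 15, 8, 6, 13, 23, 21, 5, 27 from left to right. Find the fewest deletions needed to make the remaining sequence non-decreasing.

6

Fewest deletions = n − (longest non-decreasing subsequence).
Patience tails:
3 → extends → [3]
27 → extends → [3, 27]
6 → replaces 27 → [3, 6]
19 → extends → [3, 6, 19]
15 → replaces 19 → [3, 6, 15]
8 → replaces 15 → [3, 6, 8]
6 → replaces 8 → [3, 6, 6]
13 → extends → [3, 6, 6, 13]
23 → extends → [3, 6, 6, 13, 23]
21 → replaces 23 → [3, 6, 6, 13, 21]
5 → replaces 6 → [3, 5, 6, 13, 21]
27 → extends → [3, 5, 6, 13, 21, 27]
Longest non-decreasing subsequence has length 6, so deletions = 12 − 6 = 6.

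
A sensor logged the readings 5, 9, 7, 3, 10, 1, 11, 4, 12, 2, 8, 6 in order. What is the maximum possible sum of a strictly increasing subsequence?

47

Let S[i] be the best sum of a strictly increasing subsequence ending at i:
i:      1  2  3  4  5  6  7  8  9 10 11 12
a[i]:   5  9  7  3 10  1 11  4 12  2  8  6
S:      5 14 12  3 24  1 35  7 47  3 20 13
Maximum is 47 (e.g. 5 + 9 + 10 + 11 + 12).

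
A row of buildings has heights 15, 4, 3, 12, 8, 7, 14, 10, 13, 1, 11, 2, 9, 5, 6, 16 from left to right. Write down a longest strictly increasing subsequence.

Patience tails give the LIS length; then backtrack through the dp parents:
15 → extends → [15]
4 → replaces 15 → [4]
3 → replaces 4 → [3]
12 → extends → [3, 12]
8 → replaces 12 → [3, 8]
7 → replaces 8 → [3, 7]
14 → extends → [3, 7, 14]
10 → replaces 14 → [3, 7, 10]
13 → extends → [3, 7, 10, 13]
1 → replaces 3 → [1, 7, 10, 13]
11 → replaces 13 → [1, 7, 10, 11]
2 → replaces 7 → [1, 2, 10, 11]
9 → replaces 10 → [1, 2, 9, 11]
5 → replaces 9 → [1, 2, 5, 11]
6 → replaces 11 → [1, 2, 5, 6]
16 → extends → [1, 2, 5, 6, 16]
Length 5; one witness is 4, 8, 10, 13, 16.

4, 8, 10, 13, 16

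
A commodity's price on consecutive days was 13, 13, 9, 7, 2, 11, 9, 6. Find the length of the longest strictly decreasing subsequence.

Negate each value so 'decreasing' becomes 'increasing', then run patience tails on the negated sequence:
-13 → extends → [-13]
-13 → already a tail → [-13]
-9 → extends → [-13, -9]
-7 → extends → [-13, -9, -7]
-2 → extends → [-13, -9, -7, -2]
-11 → replaces -9 → [-13, -11, -7, -2]
-9 → replaces -7 → [-13, -11, -9, -2]
-6 → replaces -2 → [-13, -11, -9, -6]
Four tails, so the longest strictly decreasing subsequence of the original has length 4.

4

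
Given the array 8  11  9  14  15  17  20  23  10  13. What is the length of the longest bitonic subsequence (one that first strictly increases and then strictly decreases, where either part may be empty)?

inc[i] = longest strictly increasing subsequence ending at i; dec[i] = longest strictly decreasing subsequence starting at i:
i:      1  2  3  4  5  6  7  8  9 10
a[i]:   8 11  9 14 15 17 20 23 10 13
inc:    1  2  2  3  4  5  6  7  3  4
dec:    1  2  1  2  2  2  2  2  1  1
Best peak at i=8 (value 23): inc=7, dec=2, length 7+2−1 = 8.

8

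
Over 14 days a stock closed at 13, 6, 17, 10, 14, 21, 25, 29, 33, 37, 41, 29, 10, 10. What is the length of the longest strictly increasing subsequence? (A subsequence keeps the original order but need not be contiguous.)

9

Let dp[i] be the length of the longest such subsequence ending at index i:
i:      1  2  3  4  5  6  7  8  9 10 11 12 13 14
a[i]:  13  6 17 10 14 21 25 29 33 37 41 29 10 10
dp:     1  1  2  2  3  4  5  6  7  8  9  6  2  2
Maximum dp value is 9.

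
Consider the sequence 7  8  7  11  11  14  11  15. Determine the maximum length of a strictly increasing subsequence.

5

Track the smallest tail for each achievable length (strict):
7 → extends → [7]
8 → extends → [7, 8]
7 → already a tail → [7, 8]
11 → extends → [7, 8, 11]
11 → already a tail → [7, 8, 11]
14 → extends → [7, 8, 11, 14]
11 → already a tail → [7, 8, 11, 14]
15 → extends → [7, 8, 11, 14, 15]
Five tails, so the longest strictly increasing subsequence has length 5 (e.g. 7, 8, 11, 14, 15).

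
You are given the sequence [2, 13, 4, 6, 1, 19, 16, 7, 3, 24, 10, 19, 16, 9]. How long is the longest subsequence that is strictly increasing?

6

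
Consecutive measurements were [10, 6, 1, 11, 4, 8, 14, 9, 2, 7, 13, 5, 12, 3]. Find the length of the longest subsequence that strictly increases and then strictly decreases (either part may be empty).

8

inc[i] = longest strictly increasing subsequence ending at i; dec[i] = longest strictly decreasing subsequence starting at i:
i:      1  2  3  4  5  6  7  8  9 10 11 12 13 14
a[i]:  10  6  1 11  4  8 14  9  2  7 13  5 12  3
inc:    1  1  1  2  2  3  4  4  2  3  5  3  5  3
dec:    5  3  1  5  2  4  5  4  1  3  3  2  2  1
Best peak at i=7 (value 14): inc=4, dec=5, length 4+5−1 = 8.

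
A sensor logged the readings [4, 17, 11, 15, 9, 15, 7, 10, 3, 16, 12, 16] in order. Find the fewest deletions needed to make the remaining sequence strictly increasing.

Fewest deletions = n − (longest strictly increasing subsequence).
Patience tails:
4 → extends → [4]
17 → extends → [4, 17]
11 → replaces 17 → [4, 11]
15 → extends → [4, 11, 15]
9 → replaces 11 → [4, 9, 15]
15 → already a tail → [4, 9, 15]
7 → replaces 9 → [4, 7, 15]
10 → replaces 15 → [4, 7, 10]
3 → replaces 4 → [3, 7, 10]
16 → extends → [3, 7, 10, 16]
12 → replaces 16 → [3, 7, 10, 12]
16 → extends → [3, 7, 10, 12, 16]
Longest strictly increasing subsequence has length 5, so deletions = 12 − 5 = 7.

7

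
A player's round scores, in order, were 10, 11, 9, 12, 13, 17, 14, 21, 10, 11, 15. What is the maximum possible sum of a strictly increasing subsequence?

Let S[i] be the best sum of a strictly increasing subsequence ending at i:
i:      1  2  3  4  5  6  7  8  9 10 11
a[i]:  10 11  9 12 13 17 14 21 10 11 15
S:     10 21  9 33 46 63 60 84 19 30 75
Maximum is 84 (e.g. 10 + 11 + 12 + 13 + 17 + 21).

84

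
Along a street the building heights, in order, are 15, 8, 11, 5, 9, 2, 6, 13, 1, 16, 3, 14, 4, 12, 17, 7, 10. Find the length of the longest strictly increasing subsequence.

5

Track the smallest tail for each achievable length (strict):
15 → extends → [15]
8 → replaces 15 → [8]
11 → extends → [8, 11]
5 → replaces 8 → [5, 11]
9 → replaces 11 → [5, 9]
2 → replaces 5 → [2, 9]
6 → replaces 9 → [2, 6]
13 → extends → [2, 6, 13]
1 → replaces 2 → [1, 6, 13]
16 → extends → [1, 6, 13, 16]
3 → replaces 6 → [1, 3, 13, 16]
14 → replaces 16 → [1, 3, 13, 14]
4 → replaces 13 → [1, 3, 4, 14]
12 → replaces 14 → [1, 3, 4, 12]
17 → extends → [1, 3, 4, 12, 17]
7 → replaces 12 → [1, 3, 4, 7, 17]
10 → replaces 17 → [1, 3, 4, 7, 10]
Five tails, so the longest strictly increasing subsequence has length 5 (e.g. 8, 11, 13, 16, 17).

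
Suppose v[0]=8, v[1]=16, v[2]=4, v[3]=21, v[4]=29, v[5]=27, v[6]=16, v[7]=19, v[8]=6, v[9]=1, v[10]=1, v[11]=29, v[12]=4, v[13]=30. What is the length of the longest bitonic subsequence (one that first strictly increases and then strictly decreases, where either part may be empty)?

8

inc[i] = longest strictly increasing subsequence ending at i; dec[i] = longest strictly decreasing subsequence starting at i:
i:      0  1  2  3  4  5  6  7  8  9 10 11 12 13
v[i]:   8 16  4 21 29 27 16 19  6  1  1 29  4 30
inc:    1  2  1  3  4  4  2  3  2  1  1  5  2  6
dec:    3  3  2  4  5  4  3  3  2  1  1  2  1  1
Best peak at i=4 (value 29): inc=4, dec=5, length 4+5−1 = 8.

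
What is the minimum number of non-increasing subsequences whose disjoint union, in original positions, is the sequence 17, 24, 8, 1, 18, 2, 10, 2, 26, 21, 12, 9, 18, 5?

5

Place each on the leftmost legal pile:
17 → new pile 1 (tops now [17])
24 → new pile 2 (tops now [17, 24])
8 → pile 1 (tops now [8, 24])
1 → pile 1 (tops now [1, 24])
18 → pile 2 (tops now [1, 18])
2 → pile 2 (tops now [1, 2])
10 → new pile 3 (tops now [1, 2, 10])
2 → pile 2 (tops now [1, 2, 10])
26 → new pile 4 (tops now [1, 2, 10, 26])
21 → pile 4 (tops now [1, 2, 10, 21])
12 → pile 4 (tops now [1, 2, 10, 12])
9 → pile 3 (tops now [1, 2, 9, 12])
18 → new pile 5 (tops now [1, 2, 9, 12, 18])
5 → pile 3 (tops now [1, 2, 5, 12, 18])
Five piles.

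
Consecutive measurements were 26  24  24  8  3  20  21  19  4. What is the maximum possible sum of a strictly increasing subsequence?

49

Let S[i] be the best sum of a strictly increasing subsequence ending at i:
i:      1  2  3  4  5  6  7  8  9
a[i]:  26 24 24  8  3 20 21 19  4
S:     26 24 24  8  3 28 49 27  7
Maximum is 49 (e.g. 8 + 20 + 21).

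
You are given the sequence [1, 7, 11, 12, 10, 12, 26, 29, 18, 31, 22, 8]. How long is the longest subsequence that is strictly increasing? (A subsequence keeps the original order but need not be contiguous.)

7

Track the smallest tail for each achievable length (strict):
1 → extends → [1]
7 → extends → [1, 7]
11 → extends → [1, 7, 11]
12 → extends → [1, 7, 11, 12]
10 → replaces 11 → [1, 7, 10, 12]
12 → already a tail → [1, 7, 10, 12]
26 → extends → [1, 7, 10, 12, 26]
29 → extends → [1, 7, 10, 12, 26, 29]
18 → replaces 26 → [1, 7, 10, 12, 18, 29]
31 → extends → [1, 7, 10, 12, 18, 29, 31]
22 → replaces 29 → [1, 7, 10, 12, 18, 22, 31]
8 → replaces 10 → [1, 7, 8, 12, 18, 22, 31]
Seven tails, so the longest strictly increasing subsequence has length 7 (e.g. 1, 7, 11, 12, 26, 29, 31).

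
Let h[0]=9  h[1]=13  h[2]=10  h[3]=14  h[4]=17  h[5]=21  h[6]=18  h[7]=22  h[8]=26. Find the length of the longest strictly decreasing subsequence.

2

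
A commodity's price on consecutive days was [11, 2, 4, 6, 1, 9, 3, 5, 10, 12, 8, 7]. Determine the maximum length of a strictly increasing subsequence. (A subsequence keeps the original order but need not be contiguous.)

6

Track the smallest tail for each achievable length (strict):
11 → extends → [11]
2 → replaces 11 → [2]
4 → extends → [2, 4]
6 → extends → [2, 4, 6]
1 → replaces 2 → [1, 4, 6]
9 → extends → [1, 4, 6, 9]
3 → replaces 4 → [1, 3, 6, 9]
5 → replaces 6 → [1, 3, 5, 9]
10 → extends → [1, 3, 5, 9, 10]
12 → extends → [1, 3, 5, 9, 10, 12]
8 → replaces 9 → [1, 3, 5, 8, 10, 12]
7 → replaces 8 → [1, 3, 5, 7, 10, 12]
Six tails, so the longest strictly increasing subsequence has length 6 (e.g. 2, 4, 6, 9, 10, 12).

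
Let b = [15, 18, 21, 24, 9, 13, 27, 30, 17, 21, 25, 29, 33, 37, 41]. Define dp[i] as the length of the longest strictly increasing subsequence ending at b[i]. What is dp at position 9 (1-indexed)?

dp[i] = 1 + max{dp[j] : j<i, b[j]<b[i]} (or 1 if no such j):
i:      1  2  3  4  5  6  7  8  9 10 11 12 13 14 15
b[i]:  15 18 21 24  9 13 27 30 17 21 25 29 33 37 41
dp:     1  2  3  4  1  2  5  6  3  4  5  6  7  8  9
At index 9 the value is 3.

3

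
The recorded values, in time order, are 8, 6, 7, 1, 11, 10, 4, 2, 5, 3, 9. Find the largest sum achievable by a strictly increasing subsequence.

Let S[i] be the best sum of a strictly increasing subsequence ending at i:
i:      1  2  3  4  5  6  7  8  9 10 11
a[i]:   8  6  7  1 11 10  4  2  5  3  9
S:      8  6 13  1 24 23  5  3 10  6 22
Maximum is 24 (e.g. 6 + 7 + 11).

24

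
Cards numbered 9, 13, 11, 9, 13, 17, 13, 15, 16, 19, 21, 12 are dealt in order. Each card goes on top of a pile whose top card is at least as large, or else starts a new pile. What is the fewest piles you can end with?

Place each on the leftmost legal pile:
9 → new pile 1 (tops now [9])
13 → new pile 2 (tops now [9, 13])
11 → pile 2 (tops now [9, 11])
9 → pile 1 (tops now [9, 11])
13 → new pile 3 (tops now [9, 11, 13])
17 → new pile 4 (tops now [9, 11, 13, 17])
13 → pile 3 (tops now [9, 11, 13, 17])
15 → pile 4 (tops now [9, 11, 13, 15])
16 → new pile 5 (tops now [9, 11, 13, 15, 16])
19 → new pile 6 (tops now [9, 11, 13, 15, 16, 19])
21 → new pile 7 (tops now [9, 11, 13, 15, 16, 19, 21])
12 → pile 3 (tops now [9, 11, 12, 15, 16, 19, 21])
Seven piles.

7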